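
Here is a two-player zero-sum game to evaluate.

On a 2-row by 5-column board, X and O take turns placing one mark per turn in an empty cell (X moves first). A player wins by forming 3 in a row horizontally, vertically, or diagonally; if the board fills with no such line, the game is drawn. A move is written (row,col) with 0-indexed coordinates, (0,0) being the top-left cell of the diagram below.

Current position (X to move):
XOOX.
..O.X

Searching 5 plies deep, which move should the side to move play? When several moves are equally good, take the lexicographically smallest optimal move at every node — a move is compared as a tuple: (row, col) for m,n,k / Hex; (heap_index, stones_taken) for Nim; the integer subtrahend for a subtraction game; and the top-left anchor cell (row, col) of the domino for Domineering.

[XOOX./..O.X] X move#1: (0,4):-1/XOOXX/..O.X, (1,0):+0/XOOX./X.O.X*, (1,1):+0/XOOX./.XO.X, (1,3):+0/XOOX./..OXX
[XOOX./X.O.X] O move#2: (0,4):+0/XOOXO/X.O.X*, (1,1):+0/XOOX./XOO.X, (1,3):+0/XOOX./X.OOX
[XOOXO/X.O.X] X move#3: (1,1):+0/XOOXO/XXO.X*, (1,3):+0/XOOXO/X.OXX
[XOOXO/XXO.X] O move#4: (1,3):+0/XOOXO/XXOOX*
[XOOXO/XXOOX] end (terminal +0, X#5); searched XOOX./..O.X to 5

X's best at [XOOX./..O.X]: (1,0)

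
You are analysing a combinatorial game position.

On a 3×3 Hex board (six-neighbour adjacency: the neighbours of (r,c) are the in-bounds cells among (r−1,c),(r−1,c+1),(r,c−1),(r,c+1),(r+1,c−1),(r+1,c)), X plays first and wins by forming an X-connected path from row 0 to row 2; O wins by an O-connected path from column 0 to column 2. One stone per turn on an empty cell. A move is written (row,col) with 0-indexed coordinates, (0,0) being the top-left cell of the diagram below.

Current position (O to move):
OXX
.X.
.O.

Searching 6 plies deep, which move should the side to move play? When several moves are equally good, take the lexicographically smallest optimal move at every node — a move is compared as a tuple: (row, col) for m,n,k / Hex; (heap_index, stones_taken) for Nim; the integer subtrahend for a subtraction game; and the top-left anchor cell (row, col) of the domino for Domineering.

ply 1, O at OXX/.X./.O. | (1,0)=-1→OXX/OX./.O.; (1,2)=-1→OXX/.XO/.O.; (2,0)=+1→OXX/.X./OO.*; (2,2)=-1→OXX/.X./.OO
ply 2, X at OXX/.X./OO. | (1,0)=-1→OXX/XX./OO.*; (1,2)=-1→OXX/.XX/OO.; (2,2)=-1→OXX/.X./OOX
ply 3, O at OXX/XX./OO. | (1,2)=+1→OXX/XXO/OO.*; (2,2)=+1→OXX/XX./OOO
ply 4: OXX/XXO/OO. is terminal -1 (X); from OXX/.X./.O. depth 6

O's best at [OXX/.X./.O.]: (2,0)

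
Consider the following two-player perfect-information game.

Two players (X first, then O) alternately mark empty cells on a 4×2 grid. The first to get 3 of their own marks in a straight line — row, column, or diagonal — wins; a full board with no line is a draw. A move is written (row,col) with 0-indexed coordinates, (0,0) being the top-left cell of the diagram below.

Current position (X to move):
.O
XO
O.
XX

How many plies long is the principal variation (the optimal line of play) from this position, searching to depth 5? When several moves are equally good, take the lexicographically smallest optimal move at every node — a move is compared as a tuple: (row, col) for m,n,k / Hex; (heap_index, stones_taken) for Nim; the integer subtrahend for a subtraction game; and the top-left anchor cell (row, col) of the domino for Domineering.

ply 1, X at .O/XO/O./XX | (0,0)=-1→XO/XO/O./XX; (2,1)=+0→.O/XO/OX/XX*
ply 2, O at .O/XO/OX/XX | (0,0)=+0→OO/XO/OX/XX*
ply 3: OO/XO/OX/XX is terminal +0 (X); from .O/XO/O./XX depth 5

PV length from [.O/XO/O./XX]: 2 plies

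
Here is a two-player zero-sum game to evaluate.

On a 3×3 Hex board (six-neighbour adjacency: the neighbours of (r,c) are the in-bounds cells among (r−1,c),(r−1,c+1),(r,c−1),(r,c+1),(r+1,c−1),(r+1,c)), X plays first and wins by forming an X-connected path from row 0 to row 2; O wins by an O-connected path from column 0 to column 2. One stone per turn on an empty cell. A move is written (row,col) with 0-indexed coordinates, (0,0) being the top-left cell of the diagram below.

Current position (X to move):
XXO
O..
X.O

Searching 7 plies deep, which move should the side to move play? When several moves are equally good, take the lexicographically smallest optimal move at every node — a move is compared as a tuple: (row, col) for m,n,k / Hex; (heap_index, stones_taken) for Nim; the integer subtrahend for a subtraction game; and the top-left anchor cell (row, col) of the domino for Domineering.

ply 1, X at XXO/O../X.O | (1,1)=+1→XXO/OX./X.O*; (1,2)=-1→XXO/O.X/X.O; (2,1)=-1→XXO/O../XXO
ply 2: XXO/OX./X.O is terminal -1 (O); from XXO/O../X.O depth 7

X's best at [XXO/O../X.O]: (1,1)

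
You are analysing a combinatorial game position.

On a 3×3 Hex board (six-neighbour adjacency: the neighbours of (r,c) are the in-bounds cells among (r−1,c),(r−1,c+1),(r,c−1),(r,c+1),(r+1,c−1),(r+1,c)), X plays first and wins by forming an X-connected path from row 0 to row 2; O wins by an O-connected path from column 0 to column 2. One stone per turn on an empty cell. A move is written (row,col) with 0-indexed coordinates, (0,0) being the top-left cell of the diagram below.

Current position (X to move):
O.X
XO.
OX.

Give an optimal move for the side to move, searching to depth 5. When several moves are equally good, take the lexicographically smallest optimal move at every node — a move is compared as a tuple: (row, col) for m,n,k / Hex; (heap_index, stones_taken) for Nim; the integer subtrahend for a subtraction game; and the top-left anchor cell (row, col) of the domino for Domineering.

p1 X@[O.X/XO./OX.]: (0,1)[OXX/XO./OX.]-1 (1,2)[O.X/XOX/OX.]+1* (2,2)[O.X/XO./OXX]-1
p2 O@[O.X/XOX/OX.] terminal -1; root [O.X/XO./OX.] d5

X's best at [O.X/XO./OX.]: (1,2)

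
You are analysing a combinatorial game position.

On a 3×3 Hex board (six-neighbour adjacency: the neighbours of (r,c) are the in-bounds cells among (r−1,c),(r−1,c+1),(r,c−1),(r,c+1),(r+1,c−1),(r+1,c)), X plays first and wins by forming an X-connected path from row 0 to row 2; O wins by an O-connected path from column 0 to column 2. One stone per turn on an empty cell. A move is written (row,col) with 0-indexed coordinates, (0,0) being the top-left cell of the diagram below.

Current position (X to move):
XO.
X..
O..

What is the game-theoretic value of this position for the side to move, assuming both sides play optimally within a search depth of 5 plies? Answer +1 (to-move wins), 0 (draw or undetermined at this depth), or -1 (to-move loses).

value(XO./X../O.., X) = +1

ply 1, X at XO./X../O.. | (0,2)=-1→XOX/X../O..; (1,1)=-1→XO./XX./O..; (1,2)=+1→XO./X.X/O..*; (2,1)=-1→XO./X../OX.; (2,2)=-1→XO./X../O.X
ply 2, O at XO./X.X/O.. | (0,2)=-1→XOO/X.X/O..*; (1,1)=-1→XO./XOX/O..; (2,1)=-1→XO./X.X/OO.; (2,2)=-1→XO./X.X/O.O
ply 3, X at XOO/X.X/O.. | (1,1)=+1→XOO/XXX/O..*; (2,1)=-1→XOO/X.X/OX.; (2,2)=-1→XOO/X.X/O.X
ply 4, O at XOO/XXX/O.. | (2,1)=-1→XOO/XXX/OO.*; (2,2)=-1→XOO/XXX/O.O
ply 5, X at XOO/XXX/OO. | (2,2)=+1→XOO/XXX/OOX*
ply 6: XOO/XXX/OOX is terminal -1 (O); from XO./X../O.. depth 5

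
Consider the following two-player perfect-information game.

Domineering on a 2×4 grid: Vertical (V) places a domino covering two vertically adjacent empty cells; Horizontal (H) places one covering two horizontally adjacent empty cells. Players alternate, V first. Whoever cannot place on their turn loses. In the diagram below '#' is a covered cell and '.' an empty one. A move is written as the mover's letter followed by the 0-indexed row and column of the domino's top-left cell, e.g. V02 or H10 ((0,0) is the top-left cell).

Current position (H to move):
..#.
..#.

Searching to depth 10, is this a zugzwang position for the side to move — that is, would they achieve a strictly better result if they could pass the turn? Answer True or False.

[..#./..#.] H move#1: H00:+1/###./..#.*, H10:+1/..#./###.
[###./..#.] V move#2: V03:-1/####/..##*
[####/..##] H move#3: H10:+1/####/####*
[####/####] end (terminal -1, V#4); searched ..#./..#. to 10
suppose H passes — search the same position with V to move:
pass> [..#./..#.] V move#1: V00:+1/#.#./#.#.*, V01:+1/.##./.##., V03:-1/..##/..##
pass> [#.#./#.#.] end (terminal -1, H#2); searched ..#./..#. to 10
for H: play +1, pass -1

zugzwang(..#./..#., H) = False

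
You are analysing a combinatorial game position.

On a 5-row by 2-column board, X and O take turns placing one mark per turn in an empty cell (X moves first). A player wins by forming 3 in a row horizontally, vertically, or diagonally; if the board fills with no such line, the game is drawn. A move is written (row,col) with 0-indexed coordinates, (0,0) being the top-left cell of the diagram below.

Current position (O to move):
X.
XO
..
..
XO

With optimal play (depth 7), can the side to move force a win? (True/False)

p1 O@[X./XO/../../XO]: (0,1)[XO/XO/../../XO]-1 (2,0)[X./XO/O./../XO]+0* (2,1)[X./XO/.O/../XO]-1 (3,0)[X./XO/../O./XO]-1 (3,1)[X./XO/../.O/XO]-1
p2 X@[X./XO/O./../XO]: (0,1)[XX/XO/O./../XO]+0* (2,1)[X./XO/OX/../XO]+0 (3,0)[X./XO/O./X./XO]-1 (3,1)[X./XO/O./.X/XO]+0
p3 O@[XX/XO/O./../XO]: (2,1)[XX/XO/OO/../XO]+0* (3,0)[XX/XO/O./O./XO]+0 (3,1)[XX/XO/O./.O/XO]+0
p4 X@[XX/XO/OO/../XO]: (3,0)[XX/XO/OO/X./XO]-1 (3,1)[XX/XO/OO/.X/XO]+0*
p5 O@[XX/XO/OO/.X/XO]: (3,0)[XX/XO/OO/OX/XO]+0*
p6 X@[XX/XO/OO/OX/XO] terminal +0; root [X./XO/../../XO] d7

O winning at [X./XO/../../XO]: False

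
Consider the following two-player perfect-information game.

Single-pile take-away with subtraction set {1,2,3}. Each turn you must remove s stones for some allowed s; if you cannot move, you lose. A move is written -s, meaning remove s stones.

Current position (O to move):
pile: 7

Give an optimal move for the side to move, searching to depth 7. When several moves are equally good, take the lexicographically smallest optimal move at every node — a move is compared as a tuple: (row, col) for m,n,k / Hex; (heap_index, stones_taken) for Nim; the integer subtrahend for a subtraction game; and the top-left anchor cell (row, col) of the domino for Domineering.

O's best at [7]: -3

p1 O@[7]: -1[6]-1 -2[5]-1 -3[4]+1*
p2 X@[4]: -1[3]-1* -2[2]-1 -3[1]-1
p3 O@[3]: -1[2]-1 -2[1]-1 -3[0]+1*
p4 X@[0] terminal -1; root [7] d7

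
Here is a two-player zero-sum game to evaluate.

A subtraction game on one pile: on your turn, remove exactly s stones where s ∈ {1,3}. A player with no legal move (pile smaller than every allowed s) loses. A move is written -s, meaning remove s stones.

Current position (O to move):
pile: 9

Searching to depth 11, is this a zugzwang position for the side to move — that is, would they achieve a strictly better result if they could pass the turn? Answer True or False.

[9] O move#1: -1:+1/8*, -3:+1/6
[8] X move#2: -1:-1/7*, -3:-1/5
[7] O move#3: -1:+1/6*, -3:+1/4
[6] X move#4: -1:-1/5*, -3:-1/3
[5] O move#5: -1:+1/4*, -3:+1/2
[4] X move#6: -1:-1/3*, -3:-1/1
[3] O move#7: -1:+1/2*, -3:+1/0
[2] X move#8: -1:-1/1*
[1] O move#9: -1:+1/0*
[0] end (terminal -1, X#10); searched 9 to 11
if O skipped the turn, X would face:
~ [9] X move#1: -1:+1/8*, -3:+1/6
~ [8] O move#2: -1:-1/7*, -3:-1/5
~ [7] X move#3: -1:+1/6*, -3:+1/4
~ [6] O move#4: -1:-1/5*, -3:-1/3
~ [5] X move#5: -1:+1/4*, -3:+1/2
~ [4] O move#6: -1:-1/3*, -3:-1/1
~ [3] X move#7: -1:+1/2*, -3:+1/0
~ [2] O move#8: -1:-1/1*
~ [1] X move#9: -1:+1/0*
~ [0] end (terminal -1, O#10); searched 9 to 11
compare (O): move=+1 vs pass=-1

zugzwang(9, O) = False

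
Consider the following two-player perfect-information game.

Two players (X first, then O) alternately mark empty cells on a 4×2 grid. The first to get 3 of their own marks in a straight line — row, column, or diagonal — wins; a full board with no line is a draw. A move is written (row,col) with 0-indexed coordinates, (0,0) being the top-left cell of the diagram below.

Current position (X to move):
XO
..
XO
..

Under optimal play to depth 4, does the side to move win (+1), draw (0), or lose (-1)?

p1 X@[XO/../XO/..]: (1,0)[XO/X./XO/..]+1* (1,1)[XO/.X/XO/..]+0 (3,0)[XO/../XO/X.]-1 (3,1)[XO/../XO/.X]-1
p2 O@[XO/X./XO/..] terminal -1; root [XO/../XO/..] d4

value(XO/../XO/.., X) = +1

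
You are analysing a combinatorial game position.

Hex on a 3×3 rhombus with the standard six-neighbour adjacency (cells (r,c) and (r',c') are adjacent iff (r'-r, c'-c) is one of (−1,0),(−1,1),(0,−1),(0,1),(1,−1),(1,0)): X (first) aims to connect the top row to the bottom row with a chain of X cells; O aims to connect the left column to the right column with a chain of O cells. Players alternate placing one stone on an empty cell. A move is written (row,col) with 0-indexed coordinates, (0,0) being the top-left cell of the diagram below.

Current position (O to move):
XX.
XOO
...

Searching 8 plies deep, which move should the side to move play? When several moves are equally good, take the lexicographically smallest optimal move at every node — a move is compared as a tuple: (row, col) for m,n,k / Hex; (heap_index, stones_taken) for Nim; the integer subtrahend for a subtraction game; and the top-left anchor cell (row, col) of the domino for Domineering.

[XX./XOO/...] O move#1: (0,2):-1/XXO/XOO/..., (2,0):+1/XX./XOO/O..*, (2,1):-1/XX./XOO/.O., (2,2):-1/XX./XOO/..O
[XX./XOO/O..] end (terminal -1, X#2); searched XX./XOO/... to 8

O's best at [XX./XOO/...]: (2,0)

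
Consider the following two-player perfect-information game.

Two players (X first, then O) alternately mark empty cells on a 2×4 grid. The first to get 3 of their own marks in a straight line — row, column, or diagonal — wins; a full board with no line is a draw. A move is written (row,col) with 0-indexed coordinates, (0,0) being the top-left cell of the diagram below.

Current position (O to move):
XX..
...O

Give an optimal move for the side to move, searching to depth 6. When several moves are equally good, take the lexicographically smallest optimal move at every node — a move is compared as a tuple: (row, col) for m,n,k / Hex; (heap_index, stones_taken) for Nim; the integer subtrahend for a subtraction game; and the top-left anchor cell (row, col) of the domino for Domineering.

O's best at [XX../...O]: (0,2)

ply 1, O at XX../...O | (0,2)=+0→XXO./...O*; (0,3)=-1→XX.O/...O; (1,0)=-1→XX../O..O; (1,1)=-1→XX../.O.O; (1,2)=-1→XX../..OO
ply 2, X at XXO./...O | (0,3)=+0→XXOX/...O*; (1,0)=+0→XXO./X..O; (1,1)=+0→XXO./.X.O; (1,2)=+0→XXO./..XO
ply 3, O at XXOX/...O | (1,0)=+0→XXOX/O..O*; (1,1)=+0→XXOX/.O.O; (1,2)=+0→XXOX/..OO
ply 4, X at XXOX/O..O | (1,1)=+0→XXOX/OX.O*; (1,2)=+0→XXOX/O.XO
ply 5, O at XXOX/OX.O | (1,2)=+0→XXOX/OXOO*
ply 6: XXOX/OXOO is terminal +0 (X); from XX../...O depth 6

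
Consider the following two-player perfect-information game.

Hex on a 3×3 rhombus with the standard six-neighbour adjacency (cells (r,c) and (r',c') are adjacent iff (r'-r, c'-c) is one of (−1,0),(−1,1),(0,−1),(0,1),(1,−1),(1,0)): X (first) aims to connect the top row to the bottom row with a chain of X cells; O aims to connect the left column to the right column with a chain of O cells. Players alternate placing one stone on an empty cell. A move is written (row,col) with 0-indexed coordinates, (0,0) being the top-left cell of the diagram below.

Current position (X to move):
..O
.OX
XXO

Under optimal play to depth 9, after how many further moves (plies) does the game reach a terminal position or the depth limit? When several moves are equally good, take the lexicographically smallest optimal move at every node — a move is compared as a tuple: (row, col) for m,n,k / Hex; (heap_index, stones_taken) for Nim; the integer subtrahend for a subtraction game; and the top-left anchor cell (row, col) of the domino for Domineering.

PV length from [..O/.OX/XXO]: 3 plies

ply 1, X at ..O/.OX/XXO | (0,0)=-1→X.O/.OX/XXO; (0,1)=-1→.XO/.OX/XXO; (1,0)=+1→..O/XOX/XXO*
ply 2, O at ..O/XOX/XXO | (0,0)=-1→O.O/XOX/XXO*; (0,1)=-1→.OO/XOX/XXO
ply 3, X at O.O/XOX/XXO | (0,1)=+1→OXO/XOX/XXO*
ply 4: OXO/XOX/XXO is terminal -1 (O); from ..O/.OX/XXO depth 9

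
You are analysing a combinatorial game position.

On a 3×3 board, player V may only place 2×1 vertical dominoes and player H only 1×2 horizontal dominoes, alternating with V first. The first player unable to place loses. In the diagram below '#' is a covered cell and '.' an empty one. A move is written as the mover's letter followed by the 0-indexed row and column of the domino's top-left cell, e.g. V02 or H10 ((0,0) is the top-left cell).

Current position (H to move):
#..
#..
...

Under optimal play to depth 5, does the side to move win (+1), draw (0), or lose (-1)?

ply 1, H at #../#../... | H01=-1→###/#../...; H11=+1→#../###/...*; H20=-1→#../#../##.; H21=-1→#../#../.##
ply 2: #../###/... is terminal -1 (V); from #../#../... depth 5

value(#../#../..., H) = +1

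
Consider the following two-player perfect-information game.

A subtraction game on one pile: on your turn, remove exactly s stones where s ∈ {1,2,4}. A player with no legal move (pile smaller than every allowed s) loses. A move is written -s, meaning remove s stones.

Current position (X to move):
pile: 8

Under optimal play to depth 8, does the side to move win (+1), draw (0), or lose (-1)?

value(8, X) = +1

p1 X@[8]: -1[7]-1 -2[6]+1* -4[4]-1
p2 O@[6]: -1[5]-1* -2[4]-1 -4[2]-1
p3 X@[5]: -1[4]-1 -2[3]+1* -4[1]-1
p4 O@[3]: -1[2]-1* -2[1]-1
p5 X@[2]: -1[1]-1 -2[0]+1*
p6 O@[0] terminal -1; root [8] d8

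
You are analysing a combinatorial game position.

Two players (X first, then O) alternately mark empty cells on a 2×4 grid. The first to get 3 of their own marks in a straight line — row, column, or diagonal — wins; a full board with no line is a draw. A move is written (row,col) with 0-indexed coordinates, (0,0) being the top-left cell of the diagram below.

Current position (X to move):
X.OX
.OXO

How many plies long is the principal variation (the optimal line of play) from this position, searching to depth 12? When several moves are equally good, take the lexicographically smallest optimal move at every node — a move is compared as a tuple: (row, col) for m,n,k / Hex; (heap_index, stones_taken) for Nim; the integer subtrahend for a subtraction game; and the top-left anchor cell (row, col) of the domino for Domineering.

PV length from [X.OX/.OXO]: 2 plies

ply 1, X at X.OX/.OXO | (0,1)=+0→XXOX/.OXO*; (1,0)=+0→X.OX/XOXO
ply 2, O at XXOX/.OXO | (1,0)=+0→XXOX/OOXO*
ply 3: XXOX/OOXO is terminal +0 (X); from X.OX/.OXO depth 12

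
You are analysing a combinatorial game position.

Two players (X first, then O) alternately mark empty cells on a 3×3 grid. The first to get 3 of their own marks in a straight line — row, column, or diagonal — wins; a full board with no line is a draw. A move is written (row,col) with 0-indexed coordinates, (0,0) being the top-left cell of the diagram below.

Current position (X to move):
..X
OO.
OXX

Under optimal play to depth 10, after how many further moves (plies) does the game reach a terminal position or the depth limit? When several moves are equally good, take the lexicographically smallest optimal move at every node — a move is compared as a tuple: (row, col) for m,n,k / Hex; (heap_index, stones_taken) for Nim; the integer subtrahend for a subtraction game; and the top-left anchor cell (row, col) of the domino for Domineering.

PV length from [..X/OO./OXX]: 1 ply

ply 1, X at ..X/OO./OXX | (0,0)=-1→X.X/OO./OXX; (0,1)=-1→.XX/OO./OXX; (1,2)=+1→..X/OOX/OXX*
ply 2: ..X/OOX/OXX is terminal -1 (O); from ..X/OO./OXX depth 10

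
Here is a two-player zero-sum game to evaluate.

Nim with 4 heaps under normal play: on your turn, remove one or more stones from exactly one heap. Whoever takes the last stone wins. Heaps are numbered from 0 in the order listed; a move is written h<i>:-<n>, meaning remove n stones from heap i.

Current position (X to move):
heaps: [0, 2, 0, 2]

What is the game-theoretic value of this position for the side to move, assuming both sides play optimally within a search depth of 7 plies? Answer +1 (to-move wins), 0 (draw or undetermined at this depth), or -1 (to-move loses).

p1 X@[(0,2,0,2)]: h1:-1[(0,1,0,2)]-1* h1:-2[(0,0,0,2)]-1 h3:-1[(0,2,0,1)]-1 h3:-2[(0,2,0,0)]-1
p2 O@[(0,1,0,2)]: h1:-1[(0,0,0,2)]-1 h3:-1[(0,1,0,1)]+1* h3:-2[(0,1,0,0)]-1
p3 X@[(0,1,0,1)]: h1:-1[(0,0,0,1)]-1* h3:-1[(0,1,0,0)]-1
p4 O@[(0,0,0,1)]: h3:-1[(0,0,0,0)]+1*
p5 X@[(0,0,0,0)] terminal -1; root [(0,2,0,2)] d7

value((0,2,0,2), X) = -1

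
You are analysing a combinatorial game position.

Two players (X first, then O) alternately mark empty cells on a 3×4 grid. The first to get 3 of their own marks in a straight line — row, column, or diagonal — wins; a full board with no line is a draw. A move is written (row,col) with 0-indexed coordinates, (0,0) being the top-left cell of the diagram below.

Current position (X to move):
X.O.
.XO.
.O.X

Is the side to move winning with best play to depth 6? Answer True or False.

p1 X@[X.O./.XO./.O.X]: (0,1)[XXO./.XO./.O.X]-1 (0,3)[X.OX/.XO./.O.X]-1 (1,0)[X.O./XXO./.O.X]-1 (1,3)[X.O./.XOX/.O.X]-1 (2,0)[X.O./.XO./XO.X]-1 (2,2)[X.O./.XO./.OXX]+1*
p2 O@[X.O./.XO./.OXX] terminal -1; root [X.O./.XO./.O.X] d6

X winning at [X.O./.XO./.O.X]: True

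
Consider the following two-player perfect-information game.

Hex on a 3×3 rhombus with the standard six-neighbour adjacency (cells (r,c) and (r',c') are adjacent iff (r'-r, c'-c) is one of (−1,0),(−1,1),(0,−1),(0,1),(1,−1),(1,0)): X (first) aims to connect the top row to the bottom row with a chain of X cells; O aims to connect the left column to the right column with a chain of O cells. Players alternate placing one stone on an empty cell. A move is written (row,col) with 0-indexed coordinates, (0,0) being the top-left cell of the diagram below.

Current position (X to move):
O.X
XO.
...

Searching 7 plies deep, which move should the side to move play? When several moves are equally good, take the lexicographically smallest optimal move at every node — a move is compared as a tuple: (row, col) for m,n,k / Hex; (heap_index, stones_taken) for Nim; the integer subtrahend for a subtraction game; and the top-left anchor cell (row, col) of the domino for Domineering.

p1 X@[O.X/XO./...]: (0,1)[OXX/XO./...]+1* (1,2)[O.X/XOX/...]+1 (2,0)[O.X/XO./X..]+1 (2,1)[O.X/XO./.X.]-1 (2,2)[O.X/XO./..X]-1
p2 O@[OXX/XO./...]: (1,2)[OXX/XOO/...]-1* (2,0)[OXX/XO./O..]-1 (2,1)[OXX/XO./.O.]-1 (2,2)[OXX/XO./..O]-1
p3 X@[OXX/XOO/...]: (2,0)[OXX/XOO/X..]+1* (2,1)[OXX/XOO/.X.]-1 (2,2)[OXX/XOO/..X]-1
p4 O@[OXX/XOO/X..] terminal -1; root [O.X/XO./...] d7

X's best at [O.X/XO./...]: (0,1)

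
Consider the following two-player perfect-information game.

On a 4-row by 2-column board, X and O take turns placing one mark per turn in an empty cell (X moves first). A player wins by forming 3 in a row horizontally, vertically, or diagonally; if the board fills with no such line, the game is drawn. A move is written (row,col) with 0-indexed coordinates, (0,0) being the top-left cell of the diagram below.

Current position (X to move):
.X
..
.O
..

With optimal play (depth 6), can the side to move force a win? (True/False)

X winning at [.X/../.O/..]: False

ply 1, X at .X/../.O/.. | (0,0)=+0→XX/../.O/..*; (1,0)=+0→.X/X./.O/..; (1,1)=+0→.X/.X/.O/..; (2,0)=+0→.X/../XO/..; (3,0)=+0→.X/../.O/X.; (3,1)=+0→.X/../.O/.X
ply 2, O at XX/../.O/.. | (1,0)=+0→XX/O./.O/..*; (1,1)=+0→XX/.O/.O/..; (2,0)=+0→XX/../OO/..; (3,0)=+0→XX/../.O/O.; (3,1)=+0→XX/../.O/.O
ply 3, X at XX/O./.O/.. | (1,1)=+0→XX/OX/.O/..*; (2,0)=+0→XX/O./XO/..; (3,0)=+0→XX/O./.O/X.; (3,1)=+0→XX/O./.O/.X
ply 4, O at XX/OX/.O/.. | (2,0)=+0→XX/OX/OO/..*; (3,0)=+0→XX/OX/.O/O.; (3,1)=+0→XX/OX/.O/.O
ply 5, X at XX/OX/OO/.. | (3,0)=+0→XX/OX/OO/X.*; (3,1)=-1→XX/OX/OO/.X
ply 6, O at XX/OX/OO/X. | (3,1)=+0→XX/OX/OO/XO*
ply 7: XX/OX/OO/XO is terminal +0 (X); from .X/../.O/.. depth 6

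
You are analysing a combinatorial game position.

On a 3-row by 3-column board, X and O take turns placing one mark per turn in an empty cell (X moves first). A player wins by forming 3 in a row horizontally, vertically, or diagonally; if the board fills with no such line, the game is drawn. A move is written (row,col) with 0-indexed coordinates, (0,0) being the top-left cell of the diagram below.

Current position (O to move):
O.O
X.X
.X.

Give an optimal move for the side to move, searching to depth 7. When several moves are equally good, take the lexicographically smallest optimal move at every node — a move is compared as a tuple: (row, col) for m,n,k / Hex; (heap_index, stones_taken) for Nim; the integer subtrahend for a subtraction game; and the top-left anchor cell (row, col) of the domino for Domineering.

p1 O@[O.O/X.X/.X.]: (0,1)[OOO/X.X/.X.]+1* (1,1)[O.O/XOX/.X.]+1 (2,0)[O.O/X.X/OX.]-1 (2,2)[O.O/X.X/.XO]-1
p2 X@[OOO/X.X/.X.] terminal -1; root [O.O/X.X/.X.] d7

O's best at [O.O/X.X/.X.]: (0,1)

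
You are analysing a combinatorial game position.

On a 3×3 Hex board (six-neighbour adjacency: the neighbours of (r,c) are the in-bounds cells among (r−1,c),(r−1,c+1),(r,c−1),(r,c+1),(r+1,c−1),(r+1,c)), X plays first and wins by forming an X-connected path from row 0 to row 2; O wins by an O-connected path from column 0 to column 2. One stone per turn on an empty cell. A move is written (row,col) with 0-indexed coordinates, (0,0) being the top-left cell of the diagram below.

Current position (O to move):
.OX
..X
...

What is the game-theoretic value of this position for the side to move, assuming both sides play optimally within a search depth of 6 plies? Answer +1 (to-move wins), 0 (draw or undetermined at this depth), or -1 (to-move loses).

value(.OX/..X/..., O) = -1

p1 O@[.OX/..X/...]: (0,0)[OOX/..X/...]-1* (1,0)[.OX/O.X/...]-1 (1,1)[.OX/.OX/...]-1 (2,0)[.OX/..X/O..]-1 (2,1)[.OX/..X/.O.]-1 (2,2)[.OX/..X/..O]-1
p2 X@[OOX/..X/...]: (1,0)[OOX/X.X/...]+1* (1,1)[OOX/.XX/...]+1 (2,0)[OOX/..X/X..]+1 (2,1)[OOX/..X/.X.]+1 (2,2)[OOX/..X/..X]+1
p3 O@[OOX/X.X/...]: (1,1)[OOX/XOX/...]-1* (2,0)[OOX/X.X/O..]-1 (2,1)[OOX/X.X/.O.]-1 (2,2)[OOX/X.X/..O]-1
p4 X@[OOX/XOX/...]: (2,0)[OOX/XOX/X..]+1* (2,1)[OOX/XOX/.X.]+1 (2,2)[OOX/XOX/..X]+1
p5 O@[OOX/XOX/X..]: (2,1)[OOX/XOX/XO.]-1* (2,2)[OOX/XOX/X.O]-1
p6 X@[OOX/XOX/XO.]: (2,2)[OOX/XOX/XOX]+1*
p7 O@[OOX/XOX/XOX] terminal -1; root [.OX/..X/...] d6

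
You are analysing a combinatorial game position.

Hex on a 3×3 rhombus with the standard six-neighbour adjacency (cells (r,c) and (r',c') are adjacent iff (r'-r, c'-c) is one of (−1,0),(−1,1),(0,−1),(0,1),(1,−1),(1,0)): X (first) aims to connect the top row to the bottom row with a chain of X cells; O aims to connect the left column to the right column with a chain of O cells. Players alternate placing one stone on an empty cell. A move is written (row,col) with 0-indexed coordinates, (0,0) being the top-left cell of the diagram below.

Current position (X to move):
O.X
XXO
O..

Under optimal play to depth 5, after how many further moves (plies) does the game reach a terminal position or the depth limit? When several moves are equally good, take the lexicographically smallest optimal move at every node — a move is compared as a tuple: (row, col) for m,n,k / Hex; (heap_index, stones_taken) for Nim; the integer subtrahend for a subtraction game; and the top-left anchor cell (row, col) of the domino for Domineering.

[O.X/XXO/O..] X move#1: (0,1):-1/OXX/XXO/O.., (2,1):+1/O.X/XXO/OX.*, (2,2):-1/O.X/XXO/O.X
[O.X/XXO/OX.] end (terminal -1, O#2); searched O.X/XXO/O.. to 5

PV length from [O.X/XXO/O..]: 1 ply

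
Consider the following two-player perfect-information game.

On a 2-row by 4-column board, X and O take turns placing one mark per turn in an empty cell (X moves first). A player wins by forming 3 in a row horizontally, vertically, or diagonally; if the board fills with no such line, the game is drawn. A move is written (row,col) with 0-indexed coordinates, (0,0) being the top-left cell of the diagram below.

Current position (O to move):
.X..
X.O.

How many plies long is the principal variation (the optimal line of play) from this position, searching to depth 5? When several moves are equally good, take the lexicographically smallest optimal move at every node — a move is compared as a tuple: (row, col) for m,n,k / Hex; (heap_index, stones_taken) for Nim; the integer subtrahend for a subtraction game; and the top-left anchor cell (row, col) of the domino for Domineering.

p1 O@[.X../X.O.]: (0,0)[OX../X.O.]+0* (0,2)[.XO./X.O.]+0 (0,3)[.X.O/X.O.]+0 (1,1)[.X../XOO.]+0 (1,3)[.X../X.OO]+0
p2 X@[OX../X.O.]: (0,2)[OXX./X.O.]+0* (0,3)[OX.X/X.O.]+0 (1,1)[OX../XXO.]+0 (1,3)[OX../X.OX]+0
p3 O@[OXX./X.O.]: (0,3)[OXXO/X.O.]+0* (1,1)[OXX./XOO.]-1 (1,3)[OXX./X.OO]-1
p4 X@[OXXO/X.O.]: (1,1)[OXXO/XXO.]+0* (1,3)[OXXO/X.OX]+0
p5 O@[OXXO/XXO.]: (1,3)[OXXO/XXOO]+0*
p6 X@[OXXO/XXOO] terminal +0; root [.X../X.O.] d5

PV length from [.X../X.O.]: 5 plies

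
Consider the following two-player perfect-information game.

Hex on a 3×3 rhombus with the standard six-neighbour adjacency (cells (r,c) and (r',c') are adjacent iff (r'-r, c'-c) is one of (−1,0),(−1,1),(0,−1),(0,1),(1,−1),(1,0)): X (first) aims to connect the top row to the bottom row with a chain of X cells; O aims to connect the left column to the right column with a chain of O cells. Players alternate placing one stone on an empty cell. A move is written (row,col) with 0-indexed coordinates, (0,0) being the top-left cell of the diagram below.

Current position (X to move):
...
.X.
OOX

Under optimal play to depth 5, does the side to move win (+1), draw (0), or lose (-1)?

ply 1, X at .../.X./OOX | (0,0)=-1→X../.X./OOX; (0,1)=-1→.X./.X./OOX; (0,2)=-1→..X/.X./OOX; (1,0)=-1→.../XX./OOX; (1,2)=+1→.../.XX/OOX*
ply 2, O at .../.XX/OOX | (0,0)=-1→O../.XX/OOX*; (0,1)=-1→.O./.XX/OOX; (0,2)=-1→..O/.XX/OOX; (1,0)=-1→.../OXX/OOX
ply 3, X at O../.XX/OOX | (0,1)=+1→OX./.XX/OOX*; (0,2)=+1→O.X/.XX/OOX; (1,0)=+1→O../XXX/OOX
ply 4: OX./.XX/OOX is terminal -1 (O); from .../.X./OOX depth 5

value(.../.X./OOX, X) = +1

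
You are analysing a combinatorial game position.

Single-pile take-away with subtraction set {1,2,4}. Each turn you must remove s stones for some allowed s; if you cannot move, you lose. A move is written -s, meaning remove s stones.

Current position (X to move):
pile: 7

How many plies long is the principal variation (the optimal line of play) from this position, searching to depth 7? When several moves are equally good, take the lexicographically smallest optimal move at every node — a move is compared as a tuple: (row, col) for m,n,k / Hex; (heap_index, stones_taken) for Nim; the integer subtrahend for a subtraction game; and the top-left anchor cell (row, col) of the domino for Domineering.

[7] X move#1: -1:+1/6*, -2:-1/5, -4:+1/3
[6] O move#2: -1:-1/5*, -2:-1/4, -4:-1/2
[5] X move#3: -1:-1/4, -2:+1/3*, -4:-1/1
[3] O move#4: -1:-1/2*, -2:-1/1
[2] X move#5: -1:-1/1, -2:+1/0*
[0] end (terminal -1, O#6); searched 7 to 7

PV length from [7]: 5 plies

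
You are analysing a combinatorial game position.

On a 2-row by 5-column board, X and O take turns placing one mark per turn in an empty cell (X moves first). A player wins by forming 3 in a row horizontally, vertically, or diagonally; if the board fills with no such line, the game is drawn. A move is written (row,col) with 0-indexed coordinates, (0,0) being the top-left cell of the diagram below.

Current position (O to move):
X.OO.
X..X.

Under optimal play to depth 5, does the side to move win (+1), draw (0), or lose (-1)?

[X.OO./X..X.] O move#1: (0,1):+1/XOOO./X..X.*, (0,4):+1/X.OOO/X..X., (1,1):+1/X.OO./XO.X., (1,2):+1/X.OO./X.OX., (1,4):+1/X.OO./X..XO
[XOOO./X..X.] end (terminal -1, X#2); searched X.OO./X..X. to 5

value(X.OO./X..X., O) = +1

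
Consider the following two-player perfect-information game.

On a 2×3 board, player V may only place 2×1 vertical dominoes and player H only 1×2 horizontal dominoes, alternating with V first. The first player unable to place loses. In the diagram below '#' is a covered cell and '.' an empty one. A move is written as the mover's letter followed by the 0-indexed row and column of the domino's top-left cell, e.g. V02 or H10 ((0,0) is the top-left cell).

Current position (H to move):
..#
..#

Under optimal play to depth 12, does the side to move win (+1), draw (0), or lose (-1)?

ply 1, H at ..#/..# | H00=+1→###/..#*; H10=+1→..#/###
ply 2: ###/..# is terminal -1 (V); from ..#/..# depth 12

value(..#/..#, H) = +1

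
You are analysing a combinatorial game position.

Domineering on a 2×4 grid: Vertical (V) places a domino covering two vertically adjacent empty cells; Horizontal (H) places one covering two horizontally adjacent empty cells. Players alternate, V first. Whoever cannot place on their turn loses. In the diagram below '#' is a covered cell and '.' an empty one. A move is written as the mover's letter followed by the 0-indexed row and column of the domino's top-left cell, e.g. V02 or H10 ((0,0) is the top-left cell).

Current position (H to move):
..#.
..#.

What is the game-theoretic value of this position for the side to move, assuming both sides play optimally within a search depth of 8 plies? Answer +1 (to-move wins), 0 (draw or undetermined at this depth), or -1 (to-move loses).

value(..#./..#., H) = +1

p1 H@[..#./..#.]: H00[###./..#.]+1* H10[..#./###.]+1
p2 V@[###./..#.]: V03[####/..##]-1*
p3 H@[####/..##]: H10[####/####]+1*
p4 V@[####/####] terminal -1; root [..#./..#.] d8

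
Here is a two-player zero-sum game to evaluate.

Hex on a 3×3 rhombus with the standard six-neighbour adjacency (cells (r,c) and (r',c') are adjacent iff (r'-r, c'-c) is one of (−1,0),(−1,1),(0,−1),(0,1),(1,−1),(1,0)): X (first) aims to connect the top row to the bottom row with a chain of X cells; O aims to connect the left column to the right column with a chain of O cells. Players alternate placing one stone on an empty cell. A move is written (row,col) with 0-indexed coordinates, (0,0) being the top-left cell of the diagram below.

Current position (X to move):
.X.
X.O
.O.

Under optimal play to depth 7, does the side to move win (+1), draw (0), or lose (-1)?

value(.X./X.O/.O., X) = +1

p1 X@[.X./X.O/.O.]: (0,0)[XX./X.O/.O.]-1 (0,2)[.XX/X.O/.O.]-1 (1,1)[.X./XXO/.O.]-1 (2,0)[.X./X.O/XO.]+1* (2,2)[.X./X.O/.OX]-1
p2 O@[.X./X.O/XO.] terminal -1; root [.X./X.O/.O.] d7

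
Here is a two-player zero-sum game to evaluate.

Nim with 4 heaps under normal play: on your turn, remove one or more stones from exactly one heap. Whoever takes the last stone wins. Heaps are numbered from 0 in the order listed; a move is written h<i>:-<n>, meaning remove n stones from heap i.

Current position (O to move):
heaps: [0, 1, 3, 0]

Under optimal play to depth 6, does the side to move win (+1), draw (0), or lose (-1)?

p1 O@[(0,1,3,0)]: h1:-1[(0,0,3,0)]-1 h2:-1[(0,1,2,0)]-1 h2:-2[(0,1,1,0)]+1* h2:-3[(0,1,0,0)]-1
p2 X@[(0,1,1,0)]: h1:-1[(0,0,1,0)]-1* h2:-1[(0,1,0,0)]-1
p3 O@[(0,0,1,0)]: h2:-1[(0,0,0,0)]+1*
p4 X@[(0,0,0,0)] terminal -1; root [(0,1,3,0)] d6

value((0,1,3,0), O) = +1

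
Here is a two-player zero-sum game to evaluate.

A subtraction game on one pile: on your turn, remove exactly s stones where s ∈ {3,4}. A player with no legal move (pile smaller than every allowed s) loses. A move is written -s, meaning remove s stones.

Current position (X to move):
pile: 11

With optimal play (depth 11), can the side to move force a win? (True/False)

ply 1, X at 11 | -3=+1→8*; -4=+1→7
ply 2, O at 8 | -3=-1→5*; -4=-1→4
ply 3, X at 5 | -3=+1→2*; -4=+1→1
ply 4: 2 is terminal -1 (O); from 11 depth 11

X winning at [11]: True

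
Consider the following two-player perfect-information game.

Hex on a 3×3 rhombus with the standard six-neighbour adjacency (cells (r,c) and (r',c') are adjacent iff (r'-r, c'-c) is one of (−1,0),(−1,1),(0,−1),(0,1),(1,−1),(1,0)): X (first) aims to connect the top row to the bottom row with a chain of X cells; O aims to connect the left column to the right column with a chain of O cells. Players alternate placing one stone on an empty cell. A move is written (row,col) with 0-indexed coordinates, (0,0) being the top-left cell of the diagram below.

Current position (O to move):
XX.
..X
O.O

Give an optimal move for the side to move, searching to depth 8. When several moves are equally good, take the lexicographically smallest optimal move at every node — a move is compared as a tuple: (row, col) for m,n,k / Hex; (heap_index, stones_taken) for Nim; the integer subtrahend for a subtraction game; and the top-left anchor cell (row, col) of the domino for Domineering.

O's best at [XX./..X/O.O]: (0,2)

[XX./..X/O.O] O move#1: (0,2):+1/XXO/..X/O.O*, (1,0):-1/XX./O.X/O.O, (1,1):+1/XX./.OX/O.O, (2,1):+1/XX./..X/OOO
[XXO/..X/O.O] X move#2: (1,0):-1/XXO/X.X/O.O*, (1,1):-1/XXO/.XX/O.O, (2,1):-1/XXO/..X/OXO
[XXO/X.X/O.O] O move#3: (1,1):+1/XXO/XOX/O.O*, (2,1):+1/XXO/X.X/OOO
[XXO/XOX/O.O] end (terminal -1, X#4); searched XX./..X/O.O to 8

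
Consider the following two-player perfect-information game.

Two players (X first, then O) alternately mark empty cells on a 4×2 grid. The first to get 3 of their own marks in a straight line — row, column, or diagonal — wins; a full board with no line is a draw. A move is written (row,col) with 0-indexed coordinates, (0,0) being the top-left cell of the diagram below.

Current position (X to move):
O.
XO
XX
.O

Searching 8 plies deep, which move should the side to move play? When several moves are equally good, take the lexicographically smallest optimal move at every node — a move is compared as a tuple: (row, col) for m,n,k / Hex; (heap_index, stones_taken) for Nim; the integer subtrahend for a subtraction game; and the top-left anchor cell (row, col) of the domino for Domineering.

X's best at [O./XO/XX/.O]: (3,0)

ply 1, X at O./XO/XX/.O | (0,1)=+0→OX/XO/XX/.O; (3,0)=+1→O./XO/XX/XO*
ply 2: O./XO/XX/XO is terminal -1 (O); from O./XO/XX/.O depth 8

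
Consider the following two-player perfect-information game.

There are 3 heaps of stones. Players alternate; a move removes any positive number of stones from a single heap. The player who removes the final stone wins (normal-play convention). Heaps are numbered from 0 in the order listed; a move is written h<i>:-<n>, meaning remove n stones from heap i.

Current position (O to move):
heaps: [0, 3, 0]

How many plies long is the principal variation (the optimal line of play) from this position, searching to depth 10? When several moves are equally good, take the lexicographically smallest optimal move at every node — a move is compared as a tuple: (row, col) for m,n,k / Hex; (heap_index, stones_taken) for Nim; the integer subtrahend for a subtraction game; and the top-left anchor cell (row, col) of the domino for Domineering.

PV length from [(0,3,0)]: 1 ply

[(0,3,0)] O move#1: h1:-1:-1/(0,2,0), h1:-2:-1/(0,1,0), h1:-3:+1/(0,0,0)*
[(0,0,0)] end (terminal -1, X#2); searched (0,3,0) to 10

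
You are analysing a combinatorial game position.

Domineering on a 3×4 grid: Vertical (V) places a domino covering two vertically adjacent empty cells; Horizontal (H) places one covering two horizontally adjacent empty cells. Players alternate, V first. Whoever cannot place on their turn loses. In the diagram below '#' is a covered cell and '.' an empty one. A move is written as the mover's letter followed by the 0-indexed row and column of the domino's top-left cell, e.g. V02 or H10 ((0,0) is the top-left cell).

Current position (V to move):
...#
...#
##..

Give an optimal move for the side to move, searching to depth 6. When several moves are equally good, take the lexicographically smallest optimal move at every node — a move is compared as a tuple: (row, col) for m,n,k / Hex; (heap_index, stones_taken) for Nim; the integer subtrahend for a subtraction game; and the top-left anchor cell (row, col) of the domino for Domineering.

V's best at [...#/...#/##..]: V01

p1 V@[...#/...#/##..]: V00[#..#/#..#/##..]-1 V01[.#.#/.#.#/##..]+1* V02[..##/..##/##..]-1 V12[...#/..##/###.]-1
p2 H@[.#.#/.#.#/##..]: H22[.#.#/.#.#/####]-1*
p3 V@[.#.#/.#.#/####]: V00[##.#/##.#/####]+1* V02[.###/.###/####]+1
p4 H@[##.#/##.#/####] terminal -1; root [...#/...#/##..] d6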